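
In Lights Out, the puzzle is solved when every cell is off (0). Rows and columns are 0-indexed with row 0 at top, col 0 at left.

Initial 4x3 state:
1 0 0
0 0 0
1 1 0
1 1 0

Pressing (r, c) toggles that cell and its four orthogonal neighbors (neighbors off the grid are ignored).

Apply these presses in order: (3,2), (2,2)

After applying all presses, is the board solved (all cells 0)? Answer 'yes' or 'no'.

After press 1 at (3,2):
1 0 0
0 0 0
1 1 1
1 0 1

After press 2 at (2,2):
1 0 0
0 0 1
1 0 0
1 0 0

Lights still on: 4

Answer: no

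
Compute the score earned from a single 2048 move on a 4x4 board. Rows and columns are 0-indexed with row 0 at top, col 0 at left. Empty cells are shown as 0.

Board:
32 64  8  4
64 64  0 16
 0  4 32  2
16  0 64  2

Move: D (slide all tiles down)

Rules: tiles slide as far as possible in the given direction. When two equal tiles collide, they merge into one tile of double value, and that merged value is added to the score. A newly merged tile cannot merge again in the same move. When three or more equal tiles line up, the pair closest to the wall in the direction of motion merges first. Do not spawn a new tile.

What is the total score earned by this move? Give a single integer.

Answer: 132

Derivation:
Slide down:
col 0: [32, 64, 0, 16] -> [0, 32, 64, 16]  score +0 (running 0)
col 1: [64, 64, 4, 0] -> [0, 0, 128, 4]  score +128 (running 128)
col 2: [8, 0, 32, 64] -> [0, 8, 32, 64]  score +0 (running 128)
col 3: [4, 16, 2, 2] -> [0, 4, 16, 4]  score +4 (running 132)
Board after move:
  0   0   0   0
 32   0   8   4
 64 128  32  16
 16   4  64   4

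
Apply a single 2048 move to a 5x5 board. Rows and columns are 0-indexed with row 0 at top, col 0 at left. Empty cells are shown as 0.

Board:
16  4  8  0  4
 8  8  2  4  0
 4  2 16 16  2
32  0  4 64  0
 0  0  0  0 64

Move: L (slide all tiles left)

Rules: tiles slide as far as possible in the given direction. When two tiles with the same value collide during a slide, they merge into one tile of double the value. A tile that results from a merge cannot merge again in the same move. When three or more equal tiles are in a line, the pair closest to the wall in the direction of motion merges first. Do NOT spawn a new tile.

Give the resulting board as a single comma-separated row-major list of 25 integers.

Slide left:
row 0: [16, 4, 8, 0, 4] -> [16, 4, 8, 4, 0]
row 1: [8, 8, 2, 4, 0] -> [16, 2, 4, 0, 0]
row 2: [4, 2, 16, 16, 2] -> [4, 2, 32, 2, 0]
row 3: [32, 0, 4, 64, 0] -> [32, 4, 64, 0, 0]
row 4: [0, 0, 0, 0, 64] -> [64, 0, 0, 0, 0]

Answer: 16, 4, 8, 4, 0, 16, 2, 4, 0, 0, 4, 2, 32, 2, 0, 32, 4, 64, 0, 0, 64, 0, 0, 0, 0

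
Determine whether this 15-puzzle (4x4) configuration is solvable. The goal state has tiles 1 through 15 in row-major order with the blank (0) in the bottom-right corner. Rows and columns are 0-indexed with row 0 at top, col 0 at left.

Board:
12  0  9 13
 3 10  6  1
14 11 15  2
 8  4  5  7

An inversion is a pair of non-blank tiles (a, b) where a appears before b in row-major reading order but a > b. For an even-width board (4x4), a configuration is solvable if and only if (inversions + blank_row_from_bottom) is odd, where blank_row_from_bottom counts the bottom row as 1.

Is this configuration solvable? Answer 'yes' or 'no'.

Answer: yes

Derivation:
Inversions: 61
Blank is in row 0 (0-indexed from top), which is row 4 counting from the bottom (bottom = 1).
61 + 4 = 65, which is odd, so the puzzle is solvable.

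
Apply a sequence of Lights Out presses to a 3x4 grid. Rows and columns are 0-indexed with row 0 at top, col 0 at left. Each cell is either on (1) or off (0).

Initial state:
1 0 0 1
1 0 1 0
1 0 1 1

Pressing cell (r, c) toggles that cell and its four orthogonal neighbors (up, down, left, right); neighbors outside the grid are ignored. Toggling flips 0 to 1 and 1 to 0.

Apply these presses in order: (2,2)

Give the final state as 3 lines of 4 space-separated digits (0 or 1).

After press 1 at (2,2):
1 0 0 1
1 0 0 0
1 1 0 0

Answer: 1 0 0 1
1 0 0 0
1 1 0 0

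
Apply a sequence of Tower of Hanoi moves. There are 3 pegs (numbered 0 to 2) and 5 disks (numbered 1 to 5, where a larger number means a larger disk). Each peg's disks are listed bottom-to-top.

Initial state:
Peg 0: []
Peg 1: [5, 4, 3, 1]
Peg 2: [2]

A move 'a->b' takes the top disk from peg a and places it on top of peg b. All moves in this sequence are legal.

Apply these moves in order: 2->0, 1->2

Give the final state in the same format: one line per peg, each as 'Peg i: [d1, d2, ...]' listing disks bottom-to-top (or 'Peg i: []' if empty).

After move 1 (2->0):
Peg 0: [2]
Peg 1: [5, 4, 3, 1]
Peg 2: []

After move 2 (1->2):
Peg 0: [2]
Peg 1: [5, 4, 3]
Peg 2: [1]

Answer: Peg 0: [2]
Peg 1: [5, 4, 3]
Peg 2: [1]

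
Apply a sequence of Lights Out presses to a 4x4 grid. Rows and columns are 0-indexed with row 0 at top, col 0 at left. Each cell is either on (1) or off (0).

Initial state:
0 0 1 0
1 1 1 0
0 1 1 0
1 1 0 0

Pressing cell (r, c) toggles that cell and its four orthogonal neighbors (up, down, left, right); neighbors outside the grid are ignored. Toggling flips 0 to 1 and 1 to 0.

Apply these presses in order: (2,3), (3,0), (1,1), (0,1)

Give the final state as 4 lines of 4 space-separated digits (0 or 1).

After press 1 at (2,3):
0 0 1 0
1 1 1 1
0 1 0 1
1 1 0 1

After press 2 at (3,0):
0 0 1 0
1 1 1 1
1 1 0 1
0 0 0 1

After press 3 at (1,1):
0 1 1 0
0 0 0 1
1 0 0 1
0 0 0 1

After press 4 at (0,1):
1 0 0 0
0 1 0 1
1 0 0 1
0 0 0 1

Answer: 1 0 0 0
0 1 0 1
1 0 0 1
0 0 0 1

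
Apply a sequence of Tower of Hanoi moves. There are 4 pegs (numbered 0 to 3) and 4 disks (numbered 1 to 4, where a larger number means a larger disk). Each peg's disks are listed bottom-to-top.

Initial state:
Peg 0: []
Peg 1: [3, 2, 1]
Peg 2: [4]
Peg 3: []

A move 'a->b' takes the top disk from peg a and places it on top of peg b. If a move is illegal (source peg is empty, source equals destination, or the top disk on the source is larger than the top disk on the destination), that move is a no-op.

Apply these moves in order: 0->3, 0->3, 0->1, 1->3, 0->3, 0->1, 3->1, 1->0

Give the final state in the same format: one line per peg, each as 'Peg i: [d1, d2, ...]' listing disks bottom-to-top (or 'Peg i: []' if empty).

After move 1 (0->3):
Peg 0: []
Peg 1: [3, 2, 1]
Peg 2: [4]
Peg 3: []

After move 2 (0->3):
Peg 0: []
Peg 1: [3, 2, 1]
Peg 2: [4]
Peg 3: []

After move 3 (0->1):
Peg 0: []
Peg 1: [3, 2, 1]
Peg 2: [4]
Peg 3: []

After move 4 (1->3):
Peg 0: []
Peg 1: [3, 2]
Peg 2: [4]
Peg 3: [1]

After move 5 (0->3):
Peg 0: []
Peg 1: [3, 2]
Peg 2: [4]
Peg 3: [1]

After move 6 (0->1):
Peg 0: []
Peg 1: [3, 2]
Peg 2: [4]
Peg 3: [1]

After move 7 (3->1):
Peg 0: []
Peg 1: [3, 2, 1]
Peg 2: [4]
Peg 3: []

After move 8 (1->0):
Peg 0: [1]
Peg 1: [3, 2]
Peg 2: [4]
Peg 3: []

Answer: Peg 0: [1]
Peg 1: [3, 2]
Peg 2: [4]
Peg 3: []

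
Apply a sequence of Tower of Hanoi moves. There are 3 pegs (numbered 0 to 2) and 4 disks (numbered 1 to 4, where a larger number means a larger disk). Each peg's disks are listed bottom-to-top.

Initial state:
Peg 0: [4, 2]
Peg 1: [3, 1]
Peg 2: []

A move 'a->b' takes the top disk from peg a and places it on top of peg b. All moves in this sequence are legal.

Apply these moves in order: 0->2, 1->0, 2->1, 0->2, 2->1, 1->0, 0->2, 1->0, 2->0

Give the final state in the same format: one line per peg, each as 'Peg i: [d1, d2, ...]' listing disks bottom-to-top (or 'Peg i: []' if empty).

Answer: Peg 0: [4, 2, 1]
Peg 1: [3]
Peg 2: []

Derivation:
After move 1 (0->2):
Peg 0: [4]
Peg 1: [3, 1]
Peg 2: [2]

After move 2 (1->0):
Peg 0: [4, 1]
Peg 1: [3]
Peg 2: [2]

After move 3 (2->1):
Peg 0: [4, 1]
Peg 1: [3, 2]
Peg 2: []

After move 4 (0->2):
Peg 0: [4]
Peg 1: [3, 2]
Peg 2: [1]

After move 5 (2->1):
Peg 0: [4]
Peg 1: [3, 2, 1]
Peg 2: []

After move 6 (1->0):
Peg 0: [4, 1]
Peg 1: [3, 2]
Peg 2: []

After move 7 (0->2):
Peg 0: [4]
Peg 1: [3, 2]
Peg 2: [1]

After move 8 (1->0):
Peg 0: [4, 2]
Peg 1: [3]
Peg 2: [1]

After move 9 (2->0):
Peg 0: [4, 2, 1]
Peg 1: [3]
Peg 2: []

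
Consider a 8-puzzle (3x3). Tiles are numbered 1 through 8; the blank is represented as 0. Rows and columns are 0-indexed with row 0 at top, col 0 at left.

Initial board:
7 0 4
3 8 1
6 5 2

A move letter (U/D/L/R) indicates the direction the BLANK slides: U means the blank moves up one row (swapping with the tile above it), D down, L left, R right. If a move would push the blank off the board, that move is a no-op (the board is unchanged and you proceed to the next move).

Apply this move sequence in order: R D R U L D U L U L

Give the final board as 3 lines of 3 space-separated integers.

Answer: 0 7 4
3 8 1
6 5 2

Derivation:
After move 1 (R):
7 4 0
3 8 1
6 5 2

After move 2 (D):
7 4 1
3 8 0
6 5 2

After move 3 (R):
7 4 1
3 8 0
6 5 2

After move 4 (U):
7 4 0
3 8 1
6 5 2

After move 5 (L):
7 0 4
3 8 1
6 5 2

After move 6 (D):
7 8 4
3 0 1
6 5 2

After move 7 (U):
7 0 4
3 8 1
6 5 2

After move 8 (L):
0 7 4
3 8 1
6 5 2

After move 9 (U):
0 7 4
3 8 1
6 5 2

After move 10 (L):
0 7 4
3 8 1
6 5 2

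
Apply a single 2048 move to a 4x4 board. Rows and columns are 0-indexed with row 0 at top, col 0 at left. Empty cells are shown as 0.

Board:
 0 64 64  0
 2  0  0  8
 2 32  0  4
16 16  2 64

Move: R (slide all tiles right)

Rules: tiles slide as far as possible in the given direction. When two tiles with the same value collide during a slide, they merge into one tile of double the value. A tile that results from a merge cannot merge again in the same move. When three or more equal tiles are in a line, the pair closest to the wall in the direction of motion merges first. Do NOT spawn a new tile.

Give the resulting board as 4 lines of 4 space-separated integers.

Answer:   0   0   0 128
  0   0   2   8
  0   2  32   4
  0  32   2  64

Derivation:
Slide right:
row 0: [0, 64, 64, 0] -> [0, 0, 0, 128]
row 1: [2, 0, 0, 8] -> [0, 0, 2, 8]
row 2: [2, 32, 0, 4] -> [0, 2, 32, 4]
row 3: [16, 16, 2, 64] -> [0, 32, 2, 64]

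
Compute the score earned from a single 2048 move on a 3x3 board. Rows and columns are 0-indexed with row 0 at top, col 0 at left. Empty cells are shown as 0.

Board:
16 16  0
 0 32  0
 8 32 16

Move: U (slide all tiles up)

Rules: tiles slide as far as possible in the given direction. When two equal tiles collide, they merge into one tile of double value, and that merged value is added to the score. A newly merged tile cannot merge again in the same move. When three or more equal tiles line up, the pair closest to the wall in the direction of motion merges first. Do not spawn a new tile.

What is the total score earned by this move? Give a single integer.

Slide up:
col 0: [16, 0, 8] -> [16, 8, 0]  score +0 (running 0)
col 1: [16, 32, 32] -> [16, 64, 0]  score +64 (running 64)
col 2: [0, 0, 16] -> [16, 0, 0]  score +0 (running 64)
Board after move:
16 16 16
 8 64  0
 0  0  0

Answer: 64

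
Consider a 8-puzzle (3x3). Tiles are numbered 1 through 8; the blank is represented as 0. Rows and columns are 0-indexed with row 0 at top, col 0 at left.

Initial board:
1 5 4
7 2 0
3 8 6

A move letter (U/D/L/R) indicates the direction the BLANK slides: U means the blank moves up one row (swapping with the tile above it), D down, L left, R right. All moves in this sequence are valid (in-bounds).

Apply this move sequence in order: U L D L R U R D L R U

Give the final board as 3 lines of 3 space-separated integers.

After move 1 (U):
1 5 0
7 2 4
3 8 6

After move 2 (L):
1 0 5
7 2 4
3 8 6

After move 3 (D):
1 2 5
7 0 4
3 8 6

After move 4 (L):
1 2 5
0 7 4
3 8 6

After move 5 (R):
1 2 5
7 0 4
3 8 6

After move 6 (U):
1 0 5
7 2 4
3 8 6

After move 7 (R):
1 5 0
7 2 4
3 8 6

After move 8 (D):
1 5 4
7 2 0
3 8 6

After move 9 (L):
1 5 4
7 0 2
3 8 6

After move 10 (R):
1 5 4
7 2 0
3 8 6

After move 11 (U):
1 5 0
7 2 4
3 8 6

Answer: 1 5 0
7 2 4
3 8 6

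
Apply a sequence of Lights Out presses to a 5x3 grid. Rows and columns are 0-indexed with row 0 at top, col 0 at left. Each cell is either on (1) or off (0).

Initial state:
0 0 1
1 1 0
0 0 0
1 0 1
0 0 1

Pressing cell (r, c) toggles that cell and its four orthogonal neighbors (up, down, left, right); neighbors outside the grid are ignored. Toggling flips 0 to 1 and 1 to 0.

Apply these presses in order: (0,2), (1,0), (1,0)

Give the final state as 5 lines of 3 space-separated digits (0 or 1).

Answer: 0 1 0
1 1 1
0 0 0
1 0 1
0 0 1

Derivation:
After press 1 at (0,2):
0 1 0
1 1 1
0 0 0
1 0 1
0 0 1

After press 2 at (1,0):
1 1 0
0 0 1
1 0 0
1 0 1
0 0 1

After press 3 at (1,0):
0 1 0
1 1 1
0 0 0
1 0 1
0 0 1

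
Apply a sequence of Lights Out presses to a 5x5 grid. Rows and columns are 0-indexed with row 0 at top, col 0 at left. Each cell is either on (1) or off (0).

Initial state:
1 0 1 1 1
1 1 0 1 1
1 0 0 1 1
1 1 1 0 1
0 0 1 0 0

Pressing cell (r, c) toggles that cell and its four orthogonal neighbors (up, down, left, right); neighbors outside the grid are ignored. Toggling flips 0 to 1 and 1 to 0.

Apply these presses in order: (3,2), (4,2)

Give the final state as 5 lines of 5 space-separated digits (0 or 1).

After press 1 at (3,2):
1 0 1 1 1
1 1 0 1 1
1 0 1 1 1
1 0 0 1 1
0 0 0 0 0

After press 2 at (4,2):
1 0 1 1 1
1 1 0 1 1
1 0 1 1 1
1 0 1 1 1
0 1 1 1 0

Answer: 1 0 1 1 1
1 1 0 1 1
1 0 1 1 1
1 0 1 1 1
0 1 1 1 0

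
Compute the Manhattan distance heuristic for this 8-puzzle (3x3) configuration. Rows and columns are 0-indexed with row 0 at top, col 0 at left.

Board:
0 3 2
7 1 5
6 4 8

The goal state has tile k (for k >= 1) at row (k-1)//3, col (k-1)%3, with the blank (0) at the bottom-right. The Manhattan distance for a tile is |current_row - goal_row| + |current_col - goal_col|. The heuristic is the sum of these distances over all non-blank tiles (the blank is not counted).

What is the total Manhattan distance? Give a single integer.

Answer: 12

Derivation:
Tile 3: (0,1)->(0,2) = 1
Tile 2: (0,2)->(0,1) = 1
Tile 7: (1,0)->(2,0) = 1
Tile 1: (1,1)->(0,0) = 2
Tile 5: (1,2)->(1,1) = 1
Tile 6: (2,0)->(1,2) = 3
Tile 4: (2,1)->(1,0) = 2
Tile 8: (2,2)->(2,1) = 1
Sum: 1 + 1 + 1 + 2 + 1 + 3 + 2 + 1 = 12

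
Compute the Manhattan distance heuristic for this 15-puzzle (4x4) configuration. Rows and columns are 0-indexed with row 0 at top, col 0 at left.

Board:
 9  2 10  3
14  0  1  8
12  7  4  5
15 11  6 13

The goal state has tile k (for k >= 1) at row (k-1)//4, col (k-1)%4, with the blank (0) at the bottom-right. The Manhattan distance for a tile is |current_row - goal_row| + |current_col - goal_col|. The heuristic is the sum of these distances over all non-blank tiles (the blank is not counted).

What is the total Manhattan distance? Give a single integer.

Answer: 34

Derivation:
Tile 9: (0,0)->(2,0) = 2
Tile 2: (0,1)->(0,1) = 0
Tile 10: (0,2)->(2,1) = 3
Tile 3: (0,3)->(0,2) = 1
Tile 14: (1,0)->(3,1) = 3
Tile 1: (1,2)->(0,0) = 3
Tile 8: (1,3)->(1,3) = 0
Tile 12: (2,0)->(2,3) = 3
Tile 7: (2,1)->(1,2) = 2
Tile 4: (2,2)->(0,3) = 3
Tile 5: (2,3)->(1,0) = 4
Tile 15: (3,0)->(3,2) = 2
Tile 11: (3,1)->(2,2) = 2
Tile 6: (3,2)->(1,1) = 3
Tile 13: (3,3)->(3,0) = 3
Sum: 2 + 0 + 3 + 1 + 3 + 3 + 0 + 3 + 2 + 3 + 4 + 2 + 2 + 3 + 3 = 34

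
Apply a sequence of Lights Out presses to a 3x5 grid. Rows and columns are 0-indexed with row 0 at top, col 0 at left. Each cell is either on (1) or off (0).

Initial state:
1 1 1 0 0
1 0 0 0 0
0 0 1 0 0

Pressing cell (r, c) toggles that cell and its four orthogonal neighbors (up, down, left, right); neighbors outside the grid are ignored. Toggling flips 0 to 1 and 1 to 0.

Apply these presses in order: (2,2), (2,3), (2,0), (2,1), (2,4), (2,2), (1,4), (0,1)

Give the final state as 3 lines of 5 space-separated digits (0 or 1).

After press 1 at (2,2):
1 1 1 0 0
1 0 1 0 0
0 1 0 1 0

After press 2 at (2,3):
1 1 1 0 0
1 0 1 1 0
0 1 1 0 1

After press 3 at (2,0):
1 1 1 0 0
0 0 1 1 0
1 0 1 0 1

After press 4 at (2,1):
1 1 1 0 0
0 1 1 1 0
0 1 0 0 1

After press 5 at (2,4):
1 1 1 0 0
0 1 1 1 1
0 1 0 1 0

After press 6 at (2,2):
1 1 1 0 0
0 1 0 1 1
0 0 1 0 0

After press 7 at (1,4):
1 1 1 0 1
0 1 0 0 0
0 0 1 0 1

After press 8 at (0,1):
0 0 0 0 1
0 0 0 0 0
0 0 1 0 1

Answer: 0 0 0 0 1
0 0 0 0 0
0 0 1 0 1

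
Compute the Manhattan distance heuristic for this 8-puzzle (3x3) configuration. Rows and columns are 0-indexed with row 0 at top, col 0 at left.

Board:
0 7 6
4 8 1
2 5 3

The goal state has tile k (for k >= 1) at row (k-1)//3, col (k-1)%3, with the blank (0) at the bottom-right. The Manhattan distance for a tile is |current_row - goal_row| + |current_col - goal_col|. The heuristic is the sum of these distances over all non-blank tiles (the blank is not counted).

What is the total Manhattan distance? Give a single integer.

Answer: 14

Derivation:
Tile 7: (0,1)->(2,0) = 3
Tile 6: (0,2)->(1,2) = 1
Tile 4: (1,0)->(1,0) = 0
Tile 8: (1,1)->(2,1) = 1
Tile 1: (1,2)->(0,0) = 3
Tile 2: (2,0)->(0,1) = 3
Tile 5: (2,1)->(1,1) = 1
Tile 3: (2,2)->(0,2) = 2
Sum: 3 + 1 + 0 + 1 + 3 + 3 + 1 + 2 = 14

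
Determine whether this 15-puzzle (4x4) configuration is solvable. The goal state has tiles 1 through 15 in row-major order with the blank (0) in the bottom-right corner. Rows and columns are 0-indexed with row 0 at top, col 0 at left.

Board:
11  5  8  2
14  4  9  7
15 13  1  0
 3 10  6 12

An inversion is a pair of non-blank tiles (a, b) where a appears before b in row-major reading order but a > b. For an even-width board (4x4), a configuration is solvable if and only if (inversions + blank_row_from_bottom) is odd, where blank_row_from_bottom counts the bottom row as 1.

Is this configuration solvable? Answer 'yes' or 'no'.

Inversions: 51
Blank is in row 2 (0-indexed from top), which is row 2 counting from the bottom (bottom = 1).
51 + 2 = 53, which is odd, so the puzzle is solvable.

Answer: yes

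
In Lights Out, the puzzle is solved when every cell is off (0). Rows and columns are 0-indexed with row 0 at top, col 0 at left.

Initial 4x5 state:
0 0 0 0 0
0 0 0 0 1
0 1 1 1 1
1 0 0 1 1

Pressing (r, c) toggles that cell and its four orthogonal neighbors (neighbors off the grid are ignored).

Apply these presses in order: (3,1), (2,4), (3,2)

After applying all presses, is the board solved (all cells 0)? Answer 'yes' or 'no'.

After press 1 at (3,1):
0 0 0 0 0
0 0 0 0 1
0 0 1 1 1
0 1 1 1 1

After press 2 at (2,4):
0 0 0 0 0
0 0 0 0 0
0 0 1 0 0
0 1 1 1 0

After press 3 at (3,2):
0 0 0 0 0
0 0 0 0 0
0 0 0 0 0
0 0 0 0 0

Lights still on: 0

Answer: yes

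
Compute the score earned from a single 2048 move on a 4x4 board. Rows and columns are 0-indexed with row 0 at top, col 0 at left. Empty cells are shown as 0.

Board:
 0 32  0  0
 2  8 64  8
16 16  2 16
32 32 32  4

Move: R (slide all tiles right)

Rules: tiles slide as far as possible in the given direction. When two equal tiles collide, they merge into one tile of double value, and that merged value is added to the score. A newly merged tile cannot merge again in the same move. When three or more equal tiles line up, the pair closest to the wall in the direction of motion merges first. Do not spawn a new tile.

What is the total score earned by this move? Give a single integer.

Slide right:
row 0: [0, 32, 0, 0] -> [0, 0, 0, 32]  score +0 (running 0)
row 1: [2, 8, 64, 8] -> [2, 8, 64, 8]  score +0 (running 0)
row 2: [16, 16, 2, 16] -> [0, 32, 2, 16]  score +32 (running 32)
row 3: [32, 32, 32, 4] -> [0, 32, 64, 4]  score +64 (running 96)
Board after move:
 0  0  0 32
 2  8 64  8
 0 32  2 16
 0 32 64  4

Answer: 96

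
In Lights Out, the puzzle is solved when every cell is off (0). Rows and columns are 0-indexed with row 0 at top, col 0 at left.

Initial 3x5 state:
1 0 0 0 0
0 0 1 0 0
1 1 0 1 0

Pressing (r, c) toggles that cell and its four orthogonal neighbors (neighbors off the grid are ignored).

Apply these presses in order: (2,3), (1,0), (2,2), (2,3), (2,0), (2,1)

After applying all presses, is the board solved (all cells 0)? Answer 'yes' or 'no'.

After press 1 at (2,3):
1 0 0 0 0
0 0 1 1 0
1 1 1 0 1

After press 2 at (1,0):
0 0 0 0 0
1 1 1 1 0
0 1 1 0 1

After press 3 at (2,2):
0 0 0 0 0
1 1 0 1 0
0 0 0 1 1

After press 4 at (2,3):
0 0 0 0 0
1 1 0 0 0
0 0 1 0 0

After press 5 at (2,0):
0 0 0 0 0
0 1 0 0 0
1 1 1 0 0

After press 6 at (2,1):
0 0 0 0 0
0 0 0 0 0
0 0 0 0 0

Lights still on: 0

Answer: yes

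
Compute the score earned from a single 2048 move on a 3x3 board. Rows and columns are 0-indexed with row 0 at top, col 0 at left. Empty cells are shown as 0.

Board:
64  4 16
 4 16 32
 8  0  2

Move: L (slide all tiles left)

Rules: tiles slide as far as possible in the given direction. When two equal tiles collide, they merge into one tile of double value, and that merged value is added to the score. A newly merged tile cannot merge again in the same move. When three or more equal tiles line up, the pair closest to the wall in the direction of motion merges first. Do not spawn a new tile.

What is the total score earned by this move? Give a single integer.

Slide left:
row 0: [64, 4, 16] -> [64, 4, 16]  score +0 (running 0)
row 1: [4, 16, 32] -> [4, 16, 32]  score +0 (running 0)
row 2: [8, 0, 2] -> [8, 2, 0]  score +0 (running 0)
Board after move:
64  4 16
 4 16 32
 8  2  0

Answer: 0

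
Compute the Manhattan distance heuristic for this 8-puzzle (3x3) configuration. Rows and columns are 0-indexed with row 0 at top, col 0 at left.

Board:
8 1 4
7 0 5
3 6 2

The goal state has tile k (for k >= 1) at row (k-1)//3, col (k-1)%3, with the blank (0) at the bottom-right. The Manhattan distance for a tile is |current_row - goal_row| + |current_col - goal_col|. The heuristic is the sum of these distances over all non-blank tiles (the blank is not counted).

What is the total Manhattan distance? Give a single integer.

Answer: 18

Derivation:
Tile 8: (0,0)->(2,1) = 3
Tile 1: (0,1)->(0,0) = 1
Tile 4: (0,2)->(1,0) = 3
Tile 7: (1,0)->(2,0) = 1
Tile 5: (1,2)->(1,1) = 1
Tile 3: (2,0)->(0,2) = 4
Tile 6: (2,1)->(1,2) = 2
Tile 2: (2,2)->(0,1) = 3
Sum: 3 + 1 + 3 + 1 + 1 + 4 + 2 + 3 = 18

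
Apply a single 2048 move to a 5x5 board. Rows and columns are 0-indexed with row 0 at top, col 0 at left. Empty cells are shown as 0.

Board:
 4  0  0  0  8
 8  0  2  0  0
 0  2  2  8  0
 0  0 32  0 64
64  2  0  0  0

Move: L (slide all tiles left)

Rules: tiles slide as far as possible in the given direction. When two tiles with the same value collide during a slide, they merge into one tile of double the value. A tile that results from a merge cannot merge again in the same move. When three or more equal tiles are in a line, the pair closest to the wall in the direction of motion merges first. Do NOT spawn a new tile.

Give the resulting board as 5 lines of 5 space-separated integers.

Answer:  4  8  0  0  0
 8  2  0  0  0
 4  8  0  0  0
32 64  0  0  0
64  2  0  0  0

Derivation:
Slide left:
row 0: [4, 0, 0, 0, 8] -> [4, 8, 0, 0, 0]
row 1: [8, 0, 2, 0, 0] -> [8, 2, 0, 0, 0]
row 2: [0, 2, 2, 8, 0] -> [4, 8, 0, 0, 0]
row 3: [0, 0, 32, 0, 64] -> [32, 64, 0, 0, 0]
row 4: [64, 2, 0, 0, 0] -> [64, 2, 0, 0, 0]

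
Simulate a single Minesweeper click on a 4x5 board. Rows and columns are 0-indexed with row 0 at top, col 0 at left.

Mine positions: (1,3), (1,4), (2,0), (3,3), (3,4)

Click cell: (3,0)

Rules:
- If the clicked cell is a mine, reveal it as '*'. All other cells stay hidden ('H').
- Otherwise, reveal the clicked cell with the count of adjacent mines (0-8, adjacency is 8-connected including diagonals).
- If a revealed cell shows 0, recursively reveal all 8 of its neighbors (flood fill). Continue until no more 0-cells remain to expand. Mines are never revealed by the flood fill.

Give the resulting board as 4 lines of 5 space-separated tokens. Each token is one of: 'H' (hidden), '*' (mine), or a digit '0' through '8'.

H H H H H
H H H H H
H H H H H
1 H H H H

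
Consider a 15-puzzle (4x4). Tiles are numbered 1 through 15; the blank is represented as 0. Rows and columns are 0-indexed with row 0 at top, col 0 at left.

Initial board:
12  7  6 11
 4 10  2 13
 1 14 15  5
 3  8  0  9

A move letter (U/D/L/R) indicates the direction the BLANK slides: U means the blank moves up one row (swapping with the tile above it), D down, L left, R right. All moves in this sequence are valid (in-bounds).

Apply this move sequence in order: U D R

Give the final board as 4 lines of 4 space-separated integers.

Answer: 12  7  6 11
 4 10  2 13
 1 14 15  5
 3  8  9  0

Derivation:
After move 1 (U):
12  7  6 11
 4 10  2 13
 1 14  0  5
 3  8 15  9

After move 2 (D):
12  7  6 11
 4 10  2 13
 1 14 15  5
 3  8  0  9

After move 3 (R):
12  7  6 11
 4 10  2 13
 1 14 15  5
 3  8  9  0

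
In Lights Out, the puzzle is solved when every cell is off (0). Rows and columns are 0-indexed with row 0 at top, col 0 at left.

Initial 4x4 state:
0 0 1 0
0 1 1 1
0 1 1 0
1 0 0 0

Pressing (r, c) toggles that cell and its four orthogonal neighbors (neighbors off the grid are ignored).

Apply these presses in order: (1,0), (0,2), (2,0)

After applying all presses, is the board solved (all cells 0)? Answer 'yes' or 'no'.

Answer: no

Derivation:
After press 1 at (1,0):
1 0 1 0
1 0 1 1
1 1 1 0
1 0 0 0

After press 2 at (0,2):
1 1 0 1
1 0 0 1
1 1 1 0
1 0 0 0

After press 3 at (2,0):
1 1 0 1
0 0 0 1
0 0 1 0
0 0 0 0

Lights still on: 5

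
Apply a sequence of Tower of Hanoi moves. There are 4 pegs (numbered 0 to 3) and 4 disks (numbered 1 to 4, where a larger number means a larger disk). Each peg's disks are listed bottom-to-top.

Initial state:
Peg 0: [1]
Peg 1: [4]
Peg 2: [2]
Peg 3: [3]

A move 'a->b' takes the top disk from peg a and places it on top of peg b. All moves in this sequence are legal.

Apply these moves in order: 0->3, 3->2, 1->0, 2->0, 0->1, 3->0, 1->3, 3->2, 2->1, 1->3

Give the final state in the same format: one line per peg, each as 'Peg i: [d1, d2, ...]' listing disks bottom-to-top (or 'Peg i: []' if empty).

Answer: Peg 0: [4, 3]
Peg 1: []
Peg 2: [2]
Peg 3: [1]

Derivation:
After move 1 (0->3):
Peg 0: []
Peg 1: [4]
Peg 2: [2]
Peg 3: [3, 1]

After move 2 (3->2):
Peg 0: []
Peg 1: [4]
Peg 2: [2, 1]
Peg 3: [3]

After move 3 (1->0):
Peg 0: [4]
Peg 1: []
Peg 2: [2, 1]
Peg 3: [3]

After move 4 (2->0):
Peg 0: [4, 1]
Peg 1: []
Peg 2: [2]
Peg 3: [3]

After move 5 (0->1):
Peg 0: [4]
Peg 1: [1]
Peg 2: [2]
Peg 3: [3]

After move 6 (3->0):
Peg 0: [4, 3]
Peg 1: [1]
Peg 2: [2]
Peg 3: []

After move 7 (1->3):
Peg 0: [4, 3]
Peg 1: []
Peg 2: [2]
Peg 3: [1]

After move 8 (3->2):
Peg 0: [4, 3]
Peg 1: []
Peg 2: [2, 1]
Peg 3: []

After move 9 (2->1):
Peg 0: [4, 3]
Peg 1: [1]
Peg 2: [2]
Peg 3: []

After move 10 (1->3):
Peg 0: [4, 3]
Peg 1: []
Peg 2: [2]
Peg 3: [1]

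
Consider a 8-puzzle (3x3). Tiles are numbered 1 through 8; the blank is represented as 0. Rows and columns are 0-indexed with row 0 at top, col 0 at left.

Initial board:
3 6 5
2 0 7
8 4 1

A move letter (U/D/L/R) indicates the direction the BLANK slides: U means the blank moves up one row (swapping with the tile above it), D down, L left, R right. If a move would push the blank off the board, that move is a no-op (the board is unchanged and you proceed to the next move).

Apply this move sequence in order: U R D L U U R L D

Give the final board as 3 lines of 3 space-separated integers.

After move 1 (U):
3 0 5
2 6 7
8 4 1

After move 2 (R):
3 5 0
2 6 7
8 4 1

After move 3 (D):
3 5 7
2 6 0
8 4 1

After move 4 (L):
3 5 7
2 0 6
8 4 1

After move 5 (U):
3 0 7
2 5 6
8 4 1

After move 6 (U):
3 0 7
2 5 6
8 4 1

After move 7 (R):
3 7 0
2 5 6
8 4 1

After move 8 (L):
3 0 7
2 5 6
8 4 1

After move 9 (D):
3 5 7
2 0 6
8 4 1

Answer: 3 5 7
2 0 6
8 4 1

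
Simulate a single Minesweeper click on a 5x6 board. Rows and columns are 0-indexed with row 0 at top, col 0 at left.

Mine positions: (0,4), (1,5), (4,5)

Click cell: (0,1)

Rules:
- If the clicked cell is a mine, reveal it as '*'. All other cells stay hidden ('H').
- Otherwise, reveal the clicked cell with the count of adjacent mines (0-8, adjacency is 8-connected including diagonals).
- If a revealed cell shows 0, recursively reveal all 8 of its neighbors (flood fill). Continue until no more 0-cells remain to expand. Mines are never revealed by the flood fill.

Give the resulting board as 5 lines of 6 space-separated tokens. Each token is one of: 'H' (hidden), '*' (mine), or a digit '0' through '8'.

0 0 0 1 H H
0 0 0 1 2 H
0 0 0 0 1 H
0 0 0 0 1 H
0 0 0 0 1 H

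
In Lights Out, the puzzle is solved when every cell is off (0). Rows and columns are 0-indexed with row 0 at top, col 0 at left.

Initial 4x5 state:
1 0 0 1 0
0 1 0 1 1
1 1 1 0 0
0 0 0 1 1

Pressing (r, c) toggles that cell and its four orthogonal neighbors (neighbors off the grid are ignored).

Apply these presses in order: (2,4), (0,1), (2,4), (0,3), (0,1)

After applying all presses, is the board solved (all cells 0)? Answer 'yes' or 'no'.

After press 1 at (2,4):
1 0 0 1 0
0 1 0 1 0
1 1 1 1 1
0 0 0 1 0

After press 2 at (0,1):
0 1 1 1 0
0 0 0 1 0
1 1 1 1 1
0 0 0 1 0

After press 3 at (2,4):
0 1 1 1 0
0 0 0 1 1
1 1 1 0 0
0 0 0 1 1

After press 4 at (0,3):
0 1 0 0 1
0 0 0 0 1
1 1 1 0 0
0 0 0 1 1

After press 5 at (0,1):
1 0 1 0 1
0 1 0 0 1
1 1 1 0 0
0 0 0 1 1

Lights still on: 10

Answer: no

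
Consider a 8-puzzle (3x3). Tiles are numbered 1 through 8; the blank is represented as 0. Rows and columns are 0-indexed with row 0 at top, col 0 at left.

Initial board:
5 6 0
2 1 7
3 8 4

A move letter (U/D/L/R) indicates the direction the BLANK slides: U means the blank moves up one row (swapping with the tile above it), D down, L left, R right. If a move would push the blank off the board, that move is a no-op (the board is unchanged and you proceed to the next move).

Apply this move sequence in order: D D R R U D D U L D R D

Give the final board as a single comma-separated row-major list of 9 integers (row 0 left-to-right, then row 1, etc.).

Answer: 5, 6, 7, 2, 8, 1, 3, 4, 0

Derivation:
After move 1 (D):
5 6 7
2 1 0
3 8 4

After move 2 (D):
5 6 7
2 1 4
3 8 0

After move 3 (R):
5 6 7
2 1 4
3 8 0

After move 4 (R):
5 6 7
2 1 4
3 8 0

After move 5 (U):
5 6 7
2 1 0
3 8 4

After move 6 (D):
5 6 7
2 1 4
3 8 0

After move 7 (D):
5 6 7
2 1 4
3 8 0

After move 8 (U):
5 6 7
2 1 0
3 8 4

After move 9 (L):
5 6 7
2 0 1
3 8 4

After move 10 (D):
5 6 7
2 8 1
3 0 4

After move 11 (R):
5 6 7
2 8 1
3 4 0

After move 12 (D):
5 6 7
2 8 1
3 4 0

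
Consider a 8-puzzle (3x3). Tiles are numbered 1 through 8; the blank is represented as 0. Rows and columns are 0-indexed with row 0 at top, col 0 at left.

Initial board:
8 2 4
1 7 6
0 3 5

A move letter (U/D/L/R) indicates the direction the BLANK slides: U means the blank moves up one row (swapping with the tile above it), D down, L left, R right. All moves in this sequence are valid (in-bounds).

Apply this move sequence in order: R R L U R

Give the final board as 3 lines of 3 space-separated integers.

Answer: 8 2 4
1 6 0
3 7 5

Derivation:
After move 1 (R):
8 2 4
1 7 6
3 0 5

After move 2 (R):
8 2 4
1 7 6
3 5 0

After move 3 (L):
8 2 4
1 7 6
3 0 5

After move 4 (U):
8 2 4
1 0 6
3 7 5

After move 5 (R):
8 2 4
1 6 0
3 7 5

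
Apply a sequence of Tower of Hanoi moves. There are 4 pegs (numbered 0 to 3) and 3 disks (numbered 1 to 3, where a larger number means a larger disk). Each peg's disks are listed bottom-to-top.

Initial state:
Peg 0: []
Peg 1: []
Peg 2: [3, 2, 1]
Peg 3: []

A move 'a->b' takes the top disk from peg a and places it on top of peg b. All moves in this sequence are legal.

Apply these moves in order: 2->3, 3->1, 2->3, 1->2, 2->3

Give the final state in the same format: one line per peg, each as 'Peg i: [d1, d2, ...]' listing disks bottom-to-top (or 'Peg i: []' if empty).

Answer: Peg 0: []
Peg 1: []
Peg 2: [3]
Peg 3: [2, 1]

Derivation:
After move 1 (2->3):
Peg 0: []
Peg 1: []
Peg 2: [3, 2]
Peg 3: [1]

After move 2 (3->1):
Peg 0: []
Peg 1: [1]
Peg 2: [3, 2]
Peg 3: []

After move 3 (2->3):
Peg 0: []
Peg 1: [1]
Peg 2: [3]
Peg 3: [2]

After move 4 (1->2):
Peg 0: []
Peg 1: []
Peg 2: [3, 1]
Peg 3: [2]

After move 5 (2->3):
Peg 0: []
Peg 1: []
Peg 2: [3]
Peg 3: [2, 1]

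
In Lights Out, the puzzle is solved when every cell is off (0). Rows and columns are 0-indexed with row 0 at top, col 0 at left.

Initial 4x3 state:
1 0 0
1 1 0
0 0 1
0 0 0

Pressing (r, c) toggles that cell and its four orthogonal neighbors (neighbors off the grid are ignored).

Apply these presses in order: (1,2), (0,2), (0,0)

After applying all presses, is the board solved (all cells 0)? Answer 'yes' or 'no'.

After press 1 at (1,2):
1 0 1
1 0 1
0 0 0
0 0 0

After press 2 at (0,2):
1 1 0
1 0 0
0 0 0
0 0 0

After press 3 at (0,0):
0 0 0
0 0 0
0 0 0
0 0 0

Lights still on: 0

Answer: yes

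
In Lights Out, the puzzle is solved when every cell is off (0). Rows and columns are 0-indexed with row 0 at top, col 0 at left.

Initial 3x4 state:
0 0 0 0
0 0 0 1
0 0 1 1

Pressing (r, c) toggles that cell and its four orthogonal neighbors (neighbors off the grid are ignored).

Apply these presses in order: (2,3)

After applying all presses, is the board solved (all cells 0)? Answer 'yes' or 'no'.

Answer: yes

Derivation:
After press 1 at (2,3):
0 0 0 0
0 0 0 0
0 0 0 0

Lights still on: 0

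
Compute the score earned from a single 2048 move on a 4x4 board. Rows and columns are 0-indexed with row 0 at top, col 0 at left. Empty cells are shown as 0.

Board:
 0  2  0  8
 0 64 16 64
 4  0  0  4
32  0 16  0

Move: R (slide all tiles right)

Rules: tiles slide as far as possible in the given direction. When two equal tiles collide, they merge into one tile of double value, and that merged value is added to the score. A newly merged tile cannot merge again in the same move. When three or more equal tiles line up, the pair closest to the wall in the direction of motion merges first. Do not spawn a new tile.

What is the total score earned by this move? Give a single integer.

Slide right:
row 0: [0, 2, 0, 8] -> [0, 0, 2, 8]  score +0 (running 0)
row 1: [0, 64, 16, 64] -> [0, 64, 16, 64]  score +0 (running 0)
row 2: [4, 0, 0, 4] -> [0, 0, 0, 8]  score +8 (running 8)
row 3: [32, 0, 16, 0] -> [0, 0, 32, 16]  score +0 (running 8)
Board after move:
 0  0  2  8
 0 64 16 64
 0  0  0  8
 0  0 32 16

Answer: 8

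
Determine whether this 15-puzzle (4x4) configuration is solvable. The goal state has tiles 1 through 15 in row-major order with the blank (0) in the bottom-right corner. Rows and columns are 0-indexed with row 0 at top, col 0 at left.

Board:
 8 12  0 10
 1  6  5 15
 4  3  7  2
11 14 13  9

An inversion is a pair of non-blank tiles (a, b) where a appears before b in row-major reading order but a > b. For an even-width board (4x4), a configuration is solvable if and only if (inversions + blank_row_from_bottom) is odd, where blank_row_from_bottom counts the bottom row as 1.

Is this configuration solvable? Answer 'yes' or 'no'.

Answer: no

Derivation:
Inversions: 48
Blank is in row 0 (0-indexed from top), which is row 4 counting from the bottom (bottom = 1).
48 + 4 = 52, which is even, so the puzzle is not solvable.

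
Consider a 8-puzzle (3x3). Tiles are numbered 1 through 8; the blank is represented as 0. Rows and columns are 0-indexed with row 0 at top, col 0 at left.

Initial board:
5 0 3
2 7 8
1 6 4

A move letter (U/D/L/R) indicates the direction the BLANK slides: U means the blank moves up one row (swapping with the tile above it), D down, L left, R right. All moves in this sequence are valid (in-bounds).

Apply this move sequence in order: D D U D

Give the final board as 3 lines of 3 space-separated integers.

Answer: 5 7 3
2 6 8
1 0 4

Derivation:
After move 1 (D):
5 7 3
2 0 8
1 6 4

After move 2 (D):
5 7 3
2 6 8
1 0 4

After move 3 (U):
5 7 3
2 0 8
1 6 4

After move 4 (D):
5 7 3
2 6 8
1 0 4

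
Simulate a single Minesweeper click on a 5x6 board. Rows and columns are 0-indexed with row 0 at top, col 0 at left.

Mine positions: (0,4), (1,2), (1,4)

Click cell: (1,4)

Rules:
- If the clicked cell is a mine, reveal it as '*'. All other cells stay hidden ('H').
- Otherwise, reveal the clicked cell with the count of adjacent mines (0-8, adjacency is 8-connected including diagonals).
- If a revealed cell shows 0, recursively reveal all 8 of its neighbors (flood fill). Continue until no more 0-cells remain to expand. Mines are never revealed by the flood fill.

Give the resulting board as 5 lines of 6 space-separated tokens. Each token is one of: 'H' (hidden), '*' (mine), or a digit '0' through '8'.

H H H H H H
H H H H * H
H H H H H H
H H H H H H
H H H H H H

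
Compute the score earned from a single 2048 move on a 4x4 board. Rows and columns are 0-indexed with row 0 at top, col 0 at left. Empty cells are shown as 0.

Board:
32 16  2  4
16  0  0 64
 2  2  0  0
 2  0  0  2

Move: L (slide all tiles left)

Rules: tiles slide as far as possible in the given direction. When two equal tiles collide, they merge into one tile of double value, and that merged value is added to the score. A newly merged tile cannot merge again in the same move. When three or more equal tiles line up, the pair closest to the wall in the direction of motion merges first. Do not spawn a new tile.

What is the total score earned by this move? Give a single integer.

Answer: 8

Derivation:
Slide left:
row 0: [32, 16, 2, 4] -> [32, 16, 2, 4]  score +0 (running 0)
row 1: [16, 0, 0, 64] -> [16, 64, 0, 0]  score +0 (running 0)
row 2: [2, 2, 0, 0] -> [4, 0, 0, 0]  score +4 (running 4)
row 3: [2, 0, 0, 2] -> [4, 0, 0, 0]  score +4 (running 8)
Board after move:
32 16  2  4
16 64  0  0
 4  0  0  0
 4  0  0  0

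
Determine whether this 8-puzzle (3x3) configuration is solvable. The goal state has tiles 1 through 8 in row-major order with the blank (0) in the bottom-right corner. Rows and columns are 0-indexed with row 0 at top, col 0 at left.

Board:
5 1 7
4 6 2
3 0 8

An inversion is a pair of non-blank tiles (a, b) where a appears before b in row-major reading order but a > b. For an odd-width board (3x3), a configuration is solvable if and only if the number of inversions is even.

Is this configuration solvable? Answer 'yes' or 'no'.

Answer: yes

Derivation:
Inversions (pairs i<j in row-major order where tile[i] > tile[j] > 0): 12
12 is even, so the puzzle is solvable.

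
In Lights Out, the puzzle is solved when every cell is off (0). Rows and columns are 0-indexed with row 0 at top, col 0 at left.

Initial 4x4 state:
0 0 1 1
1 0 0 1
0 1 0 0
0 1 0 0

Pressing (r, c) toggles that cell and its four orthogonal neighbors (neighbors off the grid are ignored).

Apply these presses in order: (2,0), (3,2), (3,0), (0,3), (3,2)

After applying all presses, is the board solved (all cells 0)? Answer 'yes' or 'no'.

Answer: yes

Derivation:
After press 1 at (2,0):
0 0 1 1
0 0 0 1
1 0 0 0
1 1 0 0

After press 2 at (3,2):
0 0 1 1
0 0 0 1
1 0 1 0
1 0 1 1

After press 3 at (3,0):
0 0 1 1
0 0 0 1
0 0 1 0
0 1 1 1

After press 4 at (0,3):
0 0 0 0
0 0 0 0
0 0 1 0
0 1 1 1

After press 5 at (3,2):
0 0 0 0
0 0 0 0
0 0 0 0
0 0 0 0

Lights still on: 0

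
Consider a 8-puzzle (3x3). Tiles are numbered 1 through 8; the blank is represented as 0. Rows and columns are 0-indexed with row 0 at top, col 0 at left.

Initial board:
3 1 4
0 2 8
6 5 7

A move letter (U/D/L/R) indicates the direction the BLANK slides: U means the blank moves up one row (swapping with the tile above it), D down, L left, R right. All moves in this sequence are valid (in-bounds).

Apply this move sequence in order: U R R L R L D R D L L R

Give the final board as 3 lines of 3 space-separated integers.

Answer: 1 2 4
3 8 7
6 0 5

Derivation:
After move 1 (U):
0 1 4
3 2 8
6 5 7

After move 2 (R):
1 0 4
3 2 8
6 5 7

After move 3 (R):
1 4 0
3 2 8
6 5 7

After move 4 (L):
1 0 4
3 2 8
6 5 7

After move 5 (R):
1 4 0
3 2 8
6 5 7

After move 6 (L):
1 0 4
3 2 8
6 5 7

After move 7 (D):
1 2 4
3 0 8
6 5 7

After move 8 (R):
1 2 4
3 8 0
6 5 7

After move 9 (D):
1 2 4
3 8 7
6 5 0

After move 10 (L):
1 2 4
3 8 7
6 0 5

After move 11 (L):
1 2 4
3 8 7
0 6 5

After move 12 (R):
1 2 4
3 8 7
6 0 5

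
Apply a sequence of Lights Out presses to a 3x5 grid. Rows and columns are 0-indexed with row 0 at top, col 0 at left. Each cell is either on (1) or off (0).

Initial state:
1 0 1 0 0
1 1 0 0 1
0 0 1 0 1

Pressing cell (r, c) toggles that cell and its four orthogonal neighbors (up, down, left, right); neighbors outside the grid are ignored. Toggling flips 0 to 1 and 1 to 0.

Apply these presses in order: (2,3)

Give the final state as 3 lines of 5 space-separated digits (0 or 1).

Answer: 1 0 1 0 0
1 1 0 1 1
0 0 0 1 0

Derivation:
After press 1 at (2,3):
1 0 1 0 0
1 1 0 1 1
0 0 0 1 0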